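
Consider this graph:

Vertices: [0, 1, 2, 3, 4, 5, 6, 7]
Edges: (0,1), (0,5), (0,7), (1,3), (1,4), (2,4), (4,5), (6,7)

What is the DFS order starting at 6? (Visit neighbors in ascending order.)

DFS from vertex 6 (neighbors processed in ascending order):
Visit order: 6, 7, 0, 1, 3, 4, 2, 5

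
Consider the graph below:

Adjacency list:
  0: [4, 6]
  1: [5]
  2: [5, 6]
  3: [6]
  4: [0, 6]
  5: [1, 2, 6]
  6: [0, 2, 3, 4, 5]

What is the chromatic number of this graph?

The graph has a maximum clique of size 3 (lower bound on chromatic number).
A valid 3-coloring: {0: 1, 1: 0, 2: 2, 3: 1, 4: 2, 5: 1, 6: 0}.
Chromatic number = 3.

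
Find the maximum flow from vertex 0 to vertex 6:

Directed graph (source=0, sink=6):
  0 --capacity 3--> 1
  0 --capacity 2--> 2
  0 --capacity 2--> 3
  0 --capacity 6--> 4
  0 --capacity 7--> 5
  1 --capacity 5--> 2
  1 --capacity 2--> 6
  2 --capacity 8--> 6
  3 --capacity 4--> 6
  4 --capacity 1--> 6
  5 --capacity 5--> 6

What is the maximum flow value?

Computing max flow:
  Flow on (0->1): 3/3
  Flow on (0->2): 2/2
  Flow on (0->3): 2/2
  Flow on (0->4): 1/6
  Flow on (0->5): 5/7
  Flow on (1->2): 1/5
  Flow on (1->6): 2/2
  Flow on (2->6): 3/8
  Flow on (3->6): 2/4
  Flow on (4->6): 1/1
  Flow on (5->6): 5/5
Maximum flow = 13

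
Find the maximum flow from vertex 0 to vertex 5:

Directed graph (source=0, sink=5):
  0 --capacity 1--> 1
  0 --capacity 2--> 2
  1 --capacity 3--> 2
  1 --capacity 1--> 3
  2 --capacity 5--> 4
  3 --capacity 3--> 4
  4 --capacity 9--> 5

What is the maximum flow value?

Computing max flow:
  Flow on (0->1): 1/1
  Flow on (0->2): 2/2
  Flow on (1->2): 1/3
  Flow on (2->4): 3/5
  Flow on (4->5): 3/9
Maximum flow = 3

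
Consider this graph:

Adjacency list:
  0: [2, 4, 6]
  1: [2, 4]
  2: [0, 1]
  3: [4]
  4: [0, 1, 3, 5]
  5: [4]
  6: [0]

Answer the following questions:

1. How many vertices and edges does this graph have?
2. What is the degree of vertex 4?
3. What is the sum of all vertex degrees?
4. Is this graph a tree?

Count: 7 vertices, 7 edges.
Vertex 4 has neighbors [0, 1, 3, 5], degree = 4.
Handshaking lemma: 2 * 7 = 14.
A tree on 7 vertices has 6 edges. This graph has 7 edges (1 extra). Not a tree.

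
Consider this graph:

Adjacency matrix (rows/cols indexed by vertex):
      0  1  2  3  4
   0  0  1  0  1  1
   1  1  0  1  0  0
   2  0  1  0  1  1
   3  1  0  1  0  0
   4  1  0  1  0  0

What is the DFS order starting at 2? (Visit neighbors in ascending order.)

DFS from vertex 2 (neighbors processed in ascending order):
Visit order: 2, 1, 0, 3, 4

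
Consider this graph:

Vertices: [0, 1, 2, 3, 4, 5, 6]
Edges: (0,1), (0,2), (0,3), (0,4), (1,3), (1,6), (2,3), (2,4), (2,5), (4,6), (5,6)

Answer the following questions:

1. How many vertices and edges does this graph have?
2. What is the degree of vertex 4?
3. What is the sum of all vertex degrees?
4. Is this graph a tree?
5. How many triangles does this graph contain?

Count: 7 vertices, 11 edges.
Vertex 4 has neighbors [0, 2, 6], degree = 3.
Handshaking lemma: 2 * 11 = 22.
A tree on 7 vertices has 6 edges. This graph has 11 edges (5 extra). Not a tree.
Number of triangles = 3.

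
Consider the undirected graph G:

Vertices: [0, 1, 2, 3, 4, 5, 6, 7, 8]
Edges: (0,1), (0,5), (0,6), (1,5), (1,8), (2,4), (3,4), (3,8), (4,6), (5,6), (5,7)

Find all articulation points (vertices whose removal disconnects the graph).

An articulation point is a vertex whose removal disconnects the graph.
Articulation points: [4, 5]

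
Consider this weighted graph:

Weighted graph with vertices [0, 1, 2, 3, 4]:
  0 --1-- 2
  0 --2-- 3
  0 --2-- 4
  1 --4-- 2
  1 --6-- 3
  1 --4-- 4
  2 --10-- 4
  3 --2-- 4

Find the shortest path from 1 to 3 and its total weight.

Using Dijkstra's algorithm from vertex 1:
Shortest path: 1 -> 3
Total weight: 6 = 6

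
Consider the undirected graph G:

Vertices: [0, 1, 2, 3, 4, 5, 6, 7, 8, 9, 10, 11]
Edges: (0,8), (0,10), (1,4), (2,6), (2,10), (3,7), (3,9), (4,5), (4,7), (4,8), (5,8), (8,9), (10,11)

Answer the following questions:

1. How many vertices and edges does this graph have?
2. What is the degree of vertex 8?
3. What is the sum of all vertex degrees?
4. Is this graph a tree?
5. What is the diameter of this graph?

Count: 12 vertices, 13 edges.
Vertex 8 has neighbors [0, 4, 5, 9], degree = 4.
Handshaking lemma: 2 * 13 = 26.
A tree on 12 vertices has 11 edges. This graph has 13 edges (2 extra). Not a tree.
Diameter (longest shortest path) = 6.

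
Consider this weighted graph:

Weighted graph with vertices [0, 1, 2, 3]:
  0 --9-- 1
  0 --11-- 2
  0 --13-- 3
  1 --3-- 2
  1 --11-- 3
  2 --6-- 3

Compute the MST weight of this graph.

Applying Kruskal's algorithm (sort edges by weight, add if no cycle):
  Add (1,2) w=3
  Add (2,3) w=6
  Add (0,1) w=9
  Skip (0,2) w=11 (creates cycle)
  Skip (1,3) w=11 (creates cycle)
  Skip (0,3) w=13 (creates cycle)
MST weight = 18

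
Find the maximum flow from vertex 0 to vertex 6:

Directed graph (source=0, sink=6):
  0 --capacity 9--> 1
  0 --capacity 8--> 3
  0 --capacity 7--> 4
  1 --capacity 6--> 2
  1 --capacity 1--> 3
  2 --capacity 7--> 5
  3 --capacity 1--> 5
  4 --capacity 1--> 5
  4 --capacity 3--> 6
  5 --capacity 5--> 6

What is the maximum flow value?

Computing max flow:
  Flow on (0->1): 4/9
  Flow on (0->4): 4/7
  Flow on (1->2): 3/6
  Flow on (1->3): 1/1
  Flow on (2->5): 3/7
  Flow on (3->5): 1/1
  Flow on (4->5): 1/1
  Flow on (4->6): 3/3
  Flow on (5->6): 5/5
Maximum flow = 8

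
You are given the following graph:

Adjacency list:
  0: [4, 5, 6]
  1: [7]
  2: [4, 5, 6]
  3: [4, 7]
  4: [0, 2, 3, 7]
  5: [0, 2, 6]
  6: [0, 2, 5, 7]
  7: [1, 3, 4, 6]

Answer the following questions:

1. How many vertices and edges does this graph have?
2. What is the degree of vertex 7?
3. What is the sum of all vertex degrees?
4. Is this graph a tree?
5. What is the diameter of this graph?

Count: 8 vertices, 12 edges.
Vertex 7 has neighbors [1, 3, 4, 6], degree = 4.
Handshaking lemma: 2 * 12 = 24.
A tree on 8 vertices has 7 edges. This graph has 12 edges (5 extra). Not a tree.
Diameter (longest shortest path) = 3.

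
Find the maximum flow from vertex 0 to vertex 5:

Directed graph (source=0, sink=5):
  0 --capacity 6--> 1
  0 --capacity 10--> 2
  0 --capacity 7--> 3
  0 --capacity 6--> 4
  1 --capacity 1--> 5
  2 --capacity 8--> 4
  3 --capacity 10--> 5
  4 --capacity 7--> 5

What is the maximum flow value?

Computing max flow:
  Flow on (0->1): 1/6
  Flow on (0->2): 7/10
  Flow on (0->3): 7/7
  Flow on (1->5): 1/1
  Flow on (2->4): 7/8
  Flow on (3->5): 7/10
  Flow on (4->5): 7/7
Maximum flow = 15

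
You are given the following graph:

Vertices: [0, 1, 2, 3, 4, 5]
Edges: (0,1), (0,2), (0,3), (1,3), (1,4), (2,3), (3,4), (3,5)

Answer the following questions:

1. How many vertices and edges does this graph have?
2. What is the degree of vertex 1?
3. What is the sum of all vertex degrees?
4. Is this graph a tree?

Count: 6 vertices, 8 edges.
Vertex 1 has neighbors [0, 3, 4], degree = 3.
Handshaking lemma: 2 * 8 = 16.
A tree on 6 vertices has 5 edges. This graph has 8 edges (3 extra). Not a tree.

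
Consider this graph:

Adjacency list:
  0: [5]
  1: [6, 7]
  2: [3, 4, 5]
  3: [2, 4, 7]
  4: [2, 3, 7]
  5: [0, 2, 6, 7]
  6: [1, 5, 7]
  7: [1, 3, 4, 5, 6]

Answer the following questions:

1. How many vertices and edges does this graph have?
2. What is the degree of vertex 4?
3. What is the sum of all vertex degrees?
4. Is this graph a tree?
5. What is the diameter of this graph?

Count: 8 vertices, 12 edges.
Vertex 4 has neighbors [2, 3, 7], degree = 3.
Handshaking lemma: 2 * 12 = 24.
A tree on 8 vertices has 7 edges. This graph has 12 edges (5 extra). Not a tree.
Diameter (longest shortest path) = 3.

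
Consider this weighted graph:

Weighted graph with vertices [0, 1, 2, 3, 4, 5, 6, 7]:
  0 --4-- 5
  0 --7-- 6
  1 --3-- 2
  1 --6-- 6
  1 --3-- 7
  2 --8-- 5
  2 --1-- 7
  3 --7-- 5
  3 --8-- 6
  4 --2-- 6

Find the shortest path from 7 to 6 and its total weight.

Using Dijkstra's algorithm from vertex 7:
Shortest path: 7 -> 1 -> 6
Total weight: 3 + 6 = 9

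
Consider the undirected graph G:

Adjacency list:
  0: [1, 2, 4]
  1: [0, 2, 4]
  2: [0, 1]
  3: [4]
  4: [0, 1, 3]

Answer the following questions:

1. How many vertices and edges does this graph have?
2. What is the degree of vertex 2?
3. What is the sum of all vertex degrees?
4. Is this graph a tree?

Count: 5 vertices, 6 edges.
Vertex 2 has neighbors [0, 1], degree = 2.
Handshaking lemma: 2 * 6 = 12.
A tree on 5 vertices has 4 edges. This graph has 6 edges (2 extra). Not a tree.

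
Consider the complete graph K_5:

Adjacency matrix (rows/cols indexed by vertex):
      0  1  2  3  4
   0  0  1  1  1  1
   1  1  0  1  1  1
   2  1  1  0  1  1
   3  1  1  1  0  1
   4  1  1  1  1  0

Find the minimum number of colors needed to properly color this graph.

In K_5, every vertex is adjacent to every other vertex.
Each vertex needs a unique color.
Chromatic number = 5.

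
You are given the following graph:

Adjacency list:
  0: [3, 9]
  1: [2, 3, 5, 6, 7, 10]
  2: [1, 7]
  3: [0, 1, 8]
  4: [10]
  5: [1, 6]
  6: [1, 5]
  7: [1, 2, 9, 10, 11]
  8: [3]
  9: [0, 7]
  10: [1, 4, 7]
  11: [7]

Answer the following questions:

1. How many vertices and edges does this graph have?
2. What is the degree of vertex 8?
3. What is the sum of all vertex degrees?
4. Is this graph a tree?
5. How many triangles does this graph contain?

Count: 12 vertices, 15 edges.
Vertex 8 has neighbors [3], degree = 1.
Handshaking lemma: 2 * 15 = 30.
A tree on 12 vertices has 11 edges. This graph has 15 edges (4 extra). Not a tree.
Number of triangles = 3.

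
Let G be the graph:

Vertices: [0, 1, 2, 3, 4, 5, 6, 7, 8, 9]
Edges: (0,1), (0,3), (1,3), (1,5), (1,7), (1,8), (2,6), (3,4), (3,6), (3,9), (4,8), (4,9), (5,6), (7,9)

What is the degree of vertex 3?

Vertex 3 has neighbors [0, 1, 4, 6, 9], so deg(3) = 5.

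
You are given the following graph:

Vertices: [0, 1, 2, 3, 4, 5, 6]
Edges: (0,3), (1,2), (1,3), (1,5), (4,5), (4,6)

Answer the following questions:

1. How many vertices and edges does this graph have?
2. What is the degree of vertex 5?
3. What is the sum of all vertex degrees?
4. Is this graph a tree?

Count: 7 vertices, 6 edges.
Vertex 5 has neighbors [1, 4], degree = 2.
Handshaking lemma: 2 * 6 = 12.
A graph is a tree iff it is connected and has exactly n-1 edges. This graph is connected (all 7 vertices in one component) and has 7-1 = 6 edges. It is a tree.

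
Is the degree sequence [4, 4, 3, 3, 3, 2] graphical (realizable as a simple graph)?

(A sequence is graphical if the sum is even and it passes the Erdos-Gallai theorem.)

Sum of degrees = 19. Sum is odd, so the sequence is NOT graphical.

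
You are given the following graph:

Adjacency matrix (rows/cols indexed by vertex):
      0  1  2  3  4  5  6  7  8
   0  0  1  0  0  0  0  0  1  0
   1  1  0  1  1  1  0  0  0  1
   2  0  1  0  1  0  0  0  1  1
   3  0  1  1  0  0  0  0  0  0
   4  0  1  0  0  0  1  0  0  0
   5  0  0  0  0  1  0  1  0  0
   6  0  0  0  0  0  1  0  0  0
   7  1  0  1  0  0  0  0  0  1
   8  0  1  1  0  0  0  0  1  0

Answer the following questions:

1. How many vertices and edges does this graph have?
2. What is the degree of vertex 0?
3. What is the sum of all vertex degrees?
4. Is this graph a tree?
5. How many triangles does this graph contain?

Count: 9 vertices, 12 edges.
Vertex 0 has neighbors [1, 7], degree = 2.
Handshaking lemma: 2 * 12 = 24.
A tree on 9 vertices has 8 edges. This graph has 12 edges (4 extra). Not a tree.
Number of triangles = 3.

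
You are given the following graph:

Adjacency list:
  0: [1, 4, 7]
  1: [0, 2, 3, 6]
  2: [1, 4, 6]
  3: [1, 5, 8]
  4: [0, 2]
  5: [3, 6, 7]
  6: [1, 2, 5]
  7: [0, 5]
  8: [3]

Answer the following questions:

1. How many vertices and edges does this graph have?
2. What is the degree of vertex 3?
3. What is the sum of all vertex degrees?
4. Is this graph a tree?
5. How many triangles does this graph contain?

Count: 9 vertices, 12 edges.
Vertex 3 has neighbors [1, 5, 8], degree = 3.
Handshaking lemma: 2 * 12 = 24.
A tree on 9 vertices has 8 edges. This graph has 12 edges (4 extra). Not a tree.
Number of triangles = 1.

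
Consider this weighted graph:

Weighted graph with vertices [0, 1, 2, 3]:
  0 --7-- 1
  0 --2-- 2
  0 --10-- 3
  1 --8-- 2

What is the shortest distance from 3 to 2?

Using Dijkstra's algorithm from vertex 3:
Shortest path: 3 -> 0 -> 2
Total weight: 10 + 2 = 12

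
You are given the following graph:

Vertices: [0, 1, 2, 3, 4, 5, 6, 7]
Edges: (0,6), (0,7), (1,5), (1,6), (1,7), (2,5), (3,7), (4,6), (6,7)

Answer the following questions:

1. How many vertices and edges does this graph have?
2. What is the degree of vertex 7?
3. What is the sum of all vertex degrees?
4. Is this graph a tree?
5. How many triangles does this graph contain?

Count: 8 vertices, 9 edges.
Vertex 7 has neighbors [0, 1, 3, 6], degree = 4.
Handshaking lemma: 2 * 9 = 18.
A tree on 8 vertices has 7 edges. This graph has 9 edges (2 extra). Not a tree.
Number of triangles = 2.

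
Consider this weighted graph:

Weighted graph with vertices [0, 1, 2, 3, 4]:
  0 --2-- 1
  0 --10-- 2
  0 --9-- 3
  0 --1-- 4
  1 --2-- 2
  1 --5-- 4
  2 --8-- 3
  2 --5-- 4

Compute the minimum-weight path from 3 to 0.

Using Dijkstra's algorithm from vertex 3:
Shortest path: 3 -> 0
Total weight: 9 = 9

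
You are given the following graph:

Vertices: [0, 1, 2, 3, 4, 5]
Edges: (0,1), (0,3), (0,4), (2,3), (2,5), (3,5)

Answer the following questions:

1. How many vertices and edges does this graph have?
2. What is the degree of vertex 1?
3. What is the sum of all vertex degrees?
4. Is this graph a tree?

Count: 6 vertices, 6 edges.
Vertex 1 has neighbors [0], degree = 1.
Handshaking lemma: 2 * 6 = 12.
A tree on 6 vertices has 5 edges. This graph has 6 edges (1 extra). Not a tree.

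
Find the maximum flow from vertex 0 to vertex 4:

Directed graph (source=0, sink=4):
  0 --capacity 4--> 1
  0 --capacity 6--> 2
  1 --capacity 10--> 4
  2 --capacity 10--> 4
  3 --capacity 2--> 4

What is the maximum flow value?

Computing max flow:
  Flow on (0->1): 4/4
  Flow on (0->2): 6/6
  Flow on (1->4): 4/10
  Flow on (2->4): 6/10
Maximum flow = 10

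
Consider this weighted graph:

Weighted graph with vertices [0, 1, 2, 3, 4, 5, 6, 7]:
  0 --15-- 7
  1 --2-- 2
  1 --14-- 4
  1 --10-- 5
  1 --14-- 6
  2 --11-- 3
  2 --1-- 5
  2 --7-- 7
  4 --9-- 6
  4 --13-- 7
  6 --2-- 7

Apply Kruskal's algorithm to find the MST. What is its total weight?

Applying Kruskal's algorithm (sort edges by weight, add if no cycle):
  Add (2,5) w=1
  Add (1,2) w=2
  Add (6,7) w=2
  Add (2,7) w=7
  Add (4,6) w=9
  Skip (1,5) w=10 (creates cycle)
  Add (2,3) w=11
  Skip (4,7) w=13 (creates cycle)
  Skip (1,6) w=14 (creates cycle)
  Skip (1,4) w=14 (creates cycle)
  Add (0,7) w=15
MST weight = 47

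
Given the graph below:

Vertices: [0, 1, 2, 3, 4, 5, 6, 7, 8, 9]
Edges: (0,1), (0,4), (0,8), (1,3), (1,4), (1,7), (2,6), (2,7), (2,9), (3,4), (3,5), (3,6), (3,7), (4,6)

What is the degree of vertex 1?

Vertex 1 has neighbors [0, 3, 4, 7], so deg(1) = 4.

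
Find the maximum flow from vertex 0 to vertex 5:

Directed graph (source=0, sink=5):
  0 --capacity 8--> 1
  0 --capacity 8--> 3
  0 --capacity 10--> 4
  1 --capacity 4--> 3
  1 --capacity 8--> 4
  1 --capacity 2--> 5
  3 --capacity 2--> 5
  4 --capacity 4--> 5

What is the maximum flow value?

Computing max flow:
  Flow on (0->1): 2/8
  Flow on (0->3): 2/8
  Flow on (0->4): 4/10
  Flow on (1->5): 2/2
  Flow on (3->5): 2/2
  Flow on (4->5): 4/4
Maximum flow = 8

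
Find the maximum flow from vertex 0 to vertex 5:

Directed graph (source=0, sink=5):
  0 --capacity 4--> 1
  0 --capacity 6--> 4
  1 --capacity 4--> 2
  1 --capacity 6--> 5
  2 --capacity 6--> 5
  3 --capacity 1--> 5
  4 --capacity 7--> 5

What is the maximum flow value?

Computing max flow:
  Flow on (0->1): 4/4
  Flow on (0->4): 6/6
  Flow on (1->5): 4/6
  Flow on (4->5): 6/7
Maximum flow = 10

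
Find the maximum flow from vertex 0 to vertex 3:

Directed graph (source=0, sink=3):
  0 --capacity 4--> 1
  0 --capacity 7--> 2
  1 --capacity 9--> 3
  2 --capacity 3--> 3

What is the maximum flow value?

Computing max flow:
  Flow on (0->1): 4/4
  Flow on (0->2): 3/7
  Flow on (1->3): 4/9
  Flow on (2->3): 3/3
Maximum flow = 7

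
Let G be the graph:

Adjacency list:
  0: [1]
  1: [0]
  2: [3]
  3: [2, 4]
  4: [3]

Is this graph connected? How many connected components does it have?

Checking connectivity: the graph has 2 connected component(s).
Components: [[0, 1], [2, 3, 4]]. The graph is NOT connected.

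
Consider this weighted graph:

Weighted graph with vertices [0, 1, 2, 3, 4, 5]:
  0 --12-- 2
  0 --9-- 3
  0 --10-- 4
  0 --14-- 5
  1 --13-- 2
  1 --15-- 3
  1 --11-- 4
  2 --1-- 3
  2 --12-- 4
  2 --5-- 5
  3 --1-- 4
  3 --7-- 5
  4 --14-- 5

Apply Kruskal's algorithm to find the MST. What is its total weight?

Applying Kruskal's algorithm (sort edges by weight, add if no cycle):
  Add (2,3) w=1
  Add (3,4) w=1
  Add (2,5) w=5
  Skip (3,5) w=7 (creates cycle)
  Add (0,3) w=9
  Skip (0,4) w=10 (creates cycle)
  Add (1,4) w=11
  Skip (0,2) w=12 (creates cycle)
  Skip (2,4) w=12 (creates cycle)
  Skip (1,2) w=13 (creates cycle)
  Skip (0,5) w=14 (creates cycle)
  Skip (4,5) w=14 (creates cycle)
  Skip (1,3) w=15 (creates cycle)
MST weight = 27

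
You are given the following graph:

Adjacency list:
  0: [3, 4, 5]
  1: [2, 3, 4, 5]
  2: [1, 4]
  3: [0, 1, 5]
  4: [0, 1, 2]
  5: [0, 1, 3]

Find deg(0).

Vertex 0 has neighbors [3, 4, 5], so deg(0) = 3.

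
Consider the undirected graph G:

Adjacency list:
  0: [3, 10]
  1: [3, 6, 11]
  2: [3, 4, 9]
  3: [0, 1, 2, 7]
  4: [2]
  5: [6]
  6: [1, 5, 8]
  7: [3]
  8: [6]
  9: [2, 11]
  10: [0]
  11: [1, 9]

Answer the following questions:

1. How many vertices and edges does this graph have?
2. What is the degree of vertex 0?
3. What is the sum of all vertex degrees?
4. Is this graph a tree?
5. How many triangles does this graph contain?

Count: 12 vertices, 12 edges.
Vertex 0 has neighbors [3, 10], degree = 2.
Handshaking lemma: 2 * 12 = 24.
A tree on 12 vertices has 11 edges. This graph has 12 edges (1 extra). Not a tree.
Number of triangles = 0.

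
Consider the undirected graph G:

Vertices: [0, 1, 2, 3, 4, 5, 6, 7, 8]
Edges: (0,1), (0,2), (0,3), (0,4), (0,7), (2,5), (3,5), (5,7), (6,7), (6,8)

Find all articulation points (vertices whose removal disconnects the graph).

An articulation point is a vertex whose removal disconnects the graph.
Articulation points: [0, 6, 7]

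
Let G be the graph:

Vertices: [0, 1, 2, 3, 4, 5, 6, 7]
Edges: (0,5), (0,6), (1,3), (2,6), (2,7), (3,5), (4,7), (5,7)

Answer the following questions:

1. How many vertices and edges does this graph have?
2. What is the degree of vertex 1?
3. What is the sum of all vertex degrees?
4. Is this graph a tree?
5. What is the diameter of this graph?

Count: 8 vertices, 8 edges.
Vertex 1 has neighbors [3], degree = 1.
Handshaking lemma: 2 * 8 = 16.
A tree on 8 vertices has 7 edges. This graph has 8 edges (1 extra). Not a tree.
Diameter (longest shortest path) = 4.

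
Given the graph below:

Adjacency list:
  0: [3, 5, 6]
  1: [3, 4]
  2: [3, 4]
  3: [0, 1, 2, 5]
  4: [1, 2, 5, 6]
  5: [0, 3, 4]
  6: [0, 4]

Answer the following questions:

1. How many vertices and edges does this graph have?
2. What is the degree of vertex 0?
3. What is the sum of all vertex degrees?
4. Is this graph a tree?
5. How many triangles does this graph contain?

Count: 7 vertices, 10 edges.
Vertex 0 has neighbors [3, 5, 6], degree = 3.
Handshaking lemma: 2 * 10 = 20.
A tree on 7 vertices has 6 edges. This graph has 10 edges (4 extra). Not a tree.
Number of triangles = 1.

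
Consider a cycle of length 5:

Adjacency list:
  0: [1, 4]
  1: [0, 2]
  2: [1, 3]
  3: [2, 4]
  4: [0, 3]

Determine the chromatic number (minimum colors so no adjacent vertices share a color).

This is an odd cycle (C_5). Odd cycles are not bipartite (any 2-coloring forces two adjacent vertices to match), and 3 colors suffice.
Chromatic number = 3.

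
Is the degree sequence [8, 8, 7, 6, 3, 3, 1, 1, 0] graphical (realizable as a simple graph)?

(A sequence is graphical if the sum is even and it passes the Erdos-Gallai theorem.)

Sum of degrees = 37. Sum is odd, so the sequence is NOT graphical.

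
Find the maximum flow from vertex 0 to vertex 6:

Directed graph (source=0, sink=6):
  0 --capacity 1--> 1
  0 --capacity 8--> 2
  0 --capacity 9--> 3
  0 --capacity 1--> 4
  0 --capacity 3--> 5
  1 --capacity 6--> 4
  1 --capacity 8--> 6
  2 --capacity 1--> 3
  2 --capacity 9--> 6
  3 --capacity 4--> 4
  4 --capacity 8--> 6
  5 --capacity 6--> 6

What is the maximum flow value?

Computing max flow:
  Flow on (0->1): 1/1
  Flow on (0->2): 8/8
  Flow on (0->3): 4/9
  Flow on (0->4): 1/1
  Flow on (0->5): 3/3
  Flow on (1->6): 1/8
  Flow on (2->6): 8/9
  Flow on (3->4): 4/4
  Flow on (4->6): 5/8
  Flow on (5->6): 3/6
Maximum flow = 17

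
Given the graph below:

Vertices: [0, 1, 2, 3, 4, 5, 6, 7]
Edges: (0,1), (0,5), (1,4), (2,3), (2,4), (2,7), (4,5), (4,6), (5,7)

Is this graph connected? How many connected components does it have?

Checking connectivity: the graph has 1 connected component(s).
All vertices are reachable from each other. The graph IS connected.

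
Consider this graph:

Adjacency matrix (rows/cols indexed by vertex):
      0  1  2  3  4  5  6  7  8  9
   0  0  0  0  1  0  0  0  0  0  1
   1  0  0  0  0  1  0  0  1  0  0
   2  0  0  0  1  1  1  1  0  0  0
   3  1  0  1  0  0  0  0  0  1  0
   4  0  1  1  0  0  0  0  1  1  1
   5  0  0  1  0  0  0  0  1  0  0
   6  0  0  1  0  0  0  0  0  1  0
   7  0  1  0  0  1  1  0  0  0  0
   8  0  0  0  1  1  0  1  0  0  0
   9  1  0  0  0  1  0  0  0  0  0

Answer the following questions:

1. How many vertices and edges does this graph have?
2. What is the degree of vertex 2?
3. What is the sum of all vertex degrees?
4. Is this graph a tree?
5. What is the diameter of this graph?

Count: 10 vertices, 14 edges.
Vertex 2 has neighbors [3, 4, 5, 6], degree = 4.
Handshaking lemma: 2 * 14 = 28.
A tree on 10 vertices has 9 edges. This graph has 14 edges (5 extra). Not a tree.
Diameter (longest shortest path) = 3.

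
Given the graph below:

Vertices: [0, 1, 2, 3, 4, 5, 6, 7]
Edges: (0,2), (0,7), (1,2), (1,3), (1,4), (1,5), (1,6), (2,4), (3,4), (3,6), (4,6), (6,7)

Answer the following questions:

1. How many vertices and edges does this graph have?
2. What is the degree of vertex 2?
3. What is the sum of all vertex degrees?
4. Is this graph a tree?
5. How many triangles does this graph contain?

Count: 8 vertices, 12 edges.
Vertex 2 has neighbors [0, 1, 4], degree = 3.
Handshaking lemma: 2 * 12 = 24.
A tree on 8 vertices has 7 edges. This graph has 12 edges (5 extra). Not a tree.
Number of triangles = 5.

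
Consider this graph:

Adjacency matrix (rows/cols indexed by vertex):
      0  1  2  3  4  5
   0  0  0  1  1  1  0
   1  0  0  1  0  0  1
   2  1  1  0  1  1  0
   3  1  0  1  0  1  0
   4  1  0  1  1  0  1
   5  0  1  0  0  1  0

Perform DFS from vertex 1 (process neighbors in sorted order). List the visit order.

DFS from vertex 1 (neighbors processed in ascending order):
Visit order: 1, 2, 0, 3, 4, 5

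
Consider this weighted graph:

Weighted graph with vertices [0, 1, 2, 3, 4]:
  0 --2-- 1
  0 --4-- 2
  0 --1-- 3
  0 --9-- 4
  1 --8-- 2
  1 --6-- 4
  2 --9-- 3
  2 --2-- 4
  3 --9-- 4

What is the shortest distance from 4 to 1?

Using Dijkstra's algorithm from vertex 4:
Shortest path: 4 -> 1
Total weight: 6 = 6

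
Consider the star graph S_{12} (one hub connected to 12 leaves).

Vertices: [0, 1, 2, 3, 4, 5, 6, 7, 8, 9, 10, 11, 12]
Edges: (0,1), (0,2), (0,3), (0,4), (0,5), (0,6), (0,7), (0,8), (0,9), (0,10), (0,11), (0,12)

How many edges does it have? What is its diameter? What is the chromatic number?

Star graph S_{12}: the hub connects to all 12 leaves.
Edges = 12.
Diameter = 2 (any leaf to hub is 1, leaf to leaf through hub is 2).
Star graphs are bipartite (hub vs leaves), so chromatic number = 2.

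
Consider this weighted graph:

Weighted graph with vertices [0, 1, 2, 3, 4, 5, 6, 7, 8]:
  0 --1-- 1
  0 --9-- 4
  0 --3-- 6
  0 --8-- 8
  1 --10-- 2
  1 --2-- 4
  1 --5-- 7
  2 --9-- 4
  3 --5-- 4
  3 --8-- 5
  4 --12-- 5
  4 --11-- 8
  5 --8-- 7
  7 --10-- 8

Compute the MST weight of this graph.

Applying Kruskal's algorithm (sort edges by weight, add if no cycle):
  Add (0,1) w=1
  Add (1,4) w=2
  Add (0,6) w=3
  Add (1,7) w=5
  Add (3,4) w=5
  Add (0,8) w=8
  Add (3,5) w=8
  Skip (5,7) w=8 (creates cycle)
  Skip (0,4) w=9 (creates cycle)
  Add (2,4) w=9
  Skip (1,2) w=10 (creates cycle)
  Skip (7,8) w=10 (creates cycle)
  Skip (4,8) w=11 (creates cycle)
  Skip (4,5) w=12 (creates cycle)
MST weight = 41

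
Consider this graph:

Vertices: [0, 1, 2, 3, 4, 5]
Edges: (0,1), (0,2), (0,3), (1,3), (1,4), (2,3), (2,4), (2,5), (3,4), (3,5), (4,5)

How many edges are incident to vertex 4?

Vertex 4 has neighbors [1, 2, 3, 5], so deg(4) = 4.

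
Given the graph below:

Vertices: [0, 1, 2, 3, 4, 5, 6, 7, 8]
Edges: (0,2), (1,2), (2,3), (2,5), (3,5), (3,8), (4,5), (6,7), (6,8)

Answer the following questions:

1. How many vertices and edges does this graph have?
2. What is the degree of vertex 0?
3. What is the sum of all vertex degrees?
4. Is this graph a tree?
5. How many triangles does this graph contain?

Count: 9 vertices, 9 edges.
Vertex 0 has neighbors [2], degree = 1.
Handshaking lemma: 2 * 9 = 18.
A tree on 9 vertices has 8 edges. This graph has 9 edges (1 extra). Not a tree.
Number of triangles = 1.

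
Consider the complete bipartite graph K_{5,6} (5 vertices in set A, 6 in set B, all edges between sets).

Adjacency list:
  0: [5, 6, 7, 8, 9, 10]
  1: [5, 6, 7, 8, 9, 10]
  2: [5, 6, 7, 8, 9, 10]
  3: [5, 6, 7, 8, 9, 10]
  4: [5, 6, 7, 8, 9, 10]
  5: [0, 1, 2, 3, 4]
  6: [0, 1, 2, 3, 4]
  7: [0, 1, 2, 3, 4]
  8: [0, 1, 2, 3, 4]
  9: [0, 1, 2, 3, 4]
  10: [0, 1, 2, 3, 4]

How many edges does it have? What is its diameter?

K_{5,6} has 5 * 6 = 30 edges.
Any vertex reaches any opposite-side vertex in 1 step; same-side vertices reach in 2 steps via any opposite-side vertex.
Diameter = 2.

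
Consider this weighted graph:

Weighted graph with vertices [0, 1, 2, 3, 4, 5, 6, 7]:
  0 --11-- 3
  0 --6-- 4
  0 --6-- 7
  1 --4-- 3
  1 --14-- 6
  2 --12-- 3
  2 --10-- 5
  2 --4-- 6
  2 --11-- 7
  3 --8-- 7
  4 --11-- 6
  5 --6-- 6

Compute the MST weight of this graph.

Applying Kruskal's algorithm (sort edges by weight, add if no cycle):
  Add (1,3) w=4
  Add (2,6) w=4
  Add (0,7) w=6
  Add (0,4) w=6
  Add (5,6) w=6
  Add (3,7) w=8
  Skip (2,5) w=10 (creates cycle)
  Skip (0,3) w=11 (creates cycle)
  Add (2,7) w=11
  Skip (4,6) w=11 (creates cycle)
  Skip (2,3) w=12 (creates cycle)
  Skip (1,6) w=14 (creates cycle)
MST weight = 45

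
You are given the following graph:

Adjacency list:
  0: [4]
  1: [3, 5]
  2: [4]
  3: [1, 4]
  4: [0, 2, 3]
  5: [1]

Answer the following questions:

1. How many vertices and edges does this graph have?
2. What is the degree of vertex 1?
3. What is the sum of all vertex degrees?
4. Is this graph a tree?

Count: 6 vertices, 5 edges.
Vertex 1 has neighbors [3, 5], degree = 2.
Handshaking lemma: 2 * 5 = 10.
A graph is a tree iff it is connected and has exactly n-1 edges. This graph is connected (all 6 vertices in one component) and has 6-1 = 5 edges. It is a tree.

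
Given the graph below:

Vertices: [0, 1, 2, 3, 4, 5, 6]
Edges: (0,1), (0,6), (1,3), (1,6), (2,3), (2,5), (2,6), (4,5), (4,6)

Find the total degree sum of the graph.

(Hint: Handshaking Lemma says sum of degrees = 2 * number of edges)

Count edges: 9 edges.
By Handshaking Lemma: sum of degrees = 2 * 9 = 18.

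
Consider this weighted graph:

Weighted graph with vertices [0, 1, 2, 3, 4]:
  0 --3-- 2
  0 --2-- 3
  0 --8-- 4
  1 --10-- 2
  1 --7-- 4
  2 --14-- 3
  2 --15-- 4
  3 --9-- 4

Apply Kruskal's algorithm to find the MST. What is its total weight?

Applying Kruskal's algorithm (sort edges by weight, add if no cycle):
  Add (0,3) w=2
  Add (0,2) w=3
  Add (1,4) w=7
  Add (0,4) w=8
  Skip (3,4) w=9 (creates cycle)
  Skip (1,2) w=10 (creates cycle)
  Skip (2,3) w=14 (creates cycle)
  Skip (2,4) w=15 (creates cycle)
MST weight = 20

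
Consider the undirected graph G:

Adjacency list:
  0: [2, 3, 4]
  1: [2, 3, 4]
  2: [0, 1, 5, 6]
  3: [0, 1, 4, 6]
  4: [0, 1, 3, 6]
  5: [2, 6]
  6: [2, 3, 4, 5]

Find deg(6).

Vertex 6 has neighbors [2, 3, 4, 5], so deg(6) = 4.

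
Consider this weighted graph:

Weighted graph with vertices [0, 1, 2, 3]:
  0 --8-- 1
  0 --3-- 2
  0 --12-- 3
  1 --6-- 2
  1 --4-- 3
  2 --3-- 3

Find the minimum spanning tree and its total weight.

Applying Kruskal's algorithm (sort edges by weight, add if no cycle):
  Add (0,2) w=3
  Add (2,3) w=3
  Add (1,3) w=4
  Skip (1,2) w=6 (creates cycle)
  Skip (0,1) w=8 (creates cycle)
  Skip (0,3) w=12 (creates cycle)
MST weight = 10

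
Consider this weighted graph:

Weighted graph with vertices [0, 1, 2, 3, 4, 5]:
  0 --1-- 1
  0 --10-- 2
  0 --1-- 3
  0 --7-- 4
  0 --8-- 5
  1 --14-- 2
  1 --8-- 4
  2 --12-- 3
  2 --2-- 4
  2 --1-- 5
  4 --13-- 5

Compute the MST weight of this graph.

Applying Kruskal's algorithm (sort edges by weight, add if no cycle):
  Add (0,3) w=1
  Add (0,1) w=1
  Add (2,5) w=1
  Add (2,4) w=2
  Add (0,4) w=7
  Skip (0,5) w=8 (creates cycle)
  Skip (1,4) w=8 (creates cycle)
  Skip (0,2) w=10 (creates cycle)
  Skip (2,3) w=12 (creates cycle)
  Skip (4,5) w=13 (creates cycle)
  Skip (1,2) w=14 (creates cycle)
MST weight = 12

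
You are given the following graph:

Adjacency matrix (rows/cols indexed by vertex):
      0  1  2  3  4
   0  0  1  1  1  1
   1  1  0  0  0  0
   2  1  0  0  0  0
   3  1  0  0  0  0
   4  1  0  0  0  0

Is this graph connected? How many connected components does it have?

Checking connectivity: the graph has 1 connected component(s).
All vertices are reachable from each other. The graph IS connected.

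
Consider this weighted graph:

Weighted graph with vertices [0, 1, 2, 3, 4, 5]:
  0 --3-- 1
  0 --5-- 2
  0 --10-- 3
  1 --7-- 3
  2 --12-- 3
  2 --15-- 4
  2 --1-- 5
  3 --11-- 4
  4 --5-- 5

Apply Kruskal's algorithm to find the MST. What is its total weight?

Applying Kruskal's algorithm (sort edges by weight, add if no cycle):
  Add (2,5) w=1
  Add (0,1) w=3
  Add (0,2) w=5
  Add (4,5) w=5
  Add (1,3) w=7
  Skip (0,3) w=10 (creates cycle)
  Skip (3,4) w=11 (creates cycle)
  Skip (2,3) w=12 (creates cycle)
  Skip (2,4) w=15 (creates cycle)
MST weight = 21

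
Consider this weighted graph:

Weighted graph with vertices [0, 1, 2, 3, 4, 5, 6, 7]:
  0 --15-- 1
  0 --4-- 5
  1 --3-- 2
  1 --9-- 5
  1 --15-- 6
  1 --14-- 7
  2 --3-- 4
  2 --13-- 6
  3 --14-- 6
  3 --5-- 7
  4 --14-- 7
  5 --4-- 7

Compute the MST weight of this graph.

Applying Kruskal's algorithm (sort edges by weight, add if no cycle):
  Add (1,2) w=3
  Add (2,4) w=3
  Add (0,5) w=4
  Add (5,7) w=4
  Add (3,7) w=5
  Add (1,5) w=9
  Add (2,6) w=13
  Skip (1,7) w=14 (creates cycle)
  Skip (3,6) w=14 (creates cycle)
  Skip (4,7) w=14 (creates cycle)
  Skip (0,1) w=15 (creates cycle)
  Skip (1,6) w=15 (creates cycle)
MST weight = 41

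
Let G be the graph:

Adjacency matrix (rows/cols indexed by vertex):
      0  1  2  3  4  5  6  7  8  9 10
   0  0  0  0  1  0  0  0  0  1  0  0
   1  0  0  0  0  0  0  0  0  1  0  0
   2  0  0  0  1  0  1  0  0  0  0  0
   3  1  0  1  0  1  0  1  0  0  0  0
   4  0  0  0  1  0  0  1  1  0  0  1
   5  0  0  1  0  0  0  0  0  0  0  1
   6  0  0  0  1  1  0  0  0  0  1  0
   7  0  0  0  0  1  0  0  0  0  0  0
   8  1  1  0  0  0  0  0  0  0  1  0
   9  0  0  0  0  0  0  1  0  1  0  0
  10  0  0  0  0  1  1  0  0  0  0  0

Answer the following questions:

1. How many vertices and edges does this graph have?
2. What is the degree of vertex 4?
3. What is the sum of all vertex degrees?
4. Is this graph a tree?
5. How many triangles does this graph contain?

Count: 11 vertices, 13 edges.
Vertex 4 has neighbors [3, 6, 7, 10], degree = 4.
Handshaking lemma: 2 * 13 = 26.
A tree on 11 vertices has 10 edges. This graph has 13 edges (3 extra). Not a tree.
Number of triangles = 1.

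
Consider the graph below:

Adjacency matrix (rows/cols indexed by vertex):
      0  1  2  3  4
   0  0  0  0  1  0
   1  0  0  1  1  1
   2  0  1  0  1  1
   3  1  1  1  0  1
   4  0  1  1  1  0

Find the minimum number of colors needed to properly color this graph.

The graph has a maximum clique of size 4 (lower bound on chromatic number).
A valid 4-coloring: {0: 1, 1: 1, 2: 2, 3: 0, 4: 3}.
Chromatic number = 4.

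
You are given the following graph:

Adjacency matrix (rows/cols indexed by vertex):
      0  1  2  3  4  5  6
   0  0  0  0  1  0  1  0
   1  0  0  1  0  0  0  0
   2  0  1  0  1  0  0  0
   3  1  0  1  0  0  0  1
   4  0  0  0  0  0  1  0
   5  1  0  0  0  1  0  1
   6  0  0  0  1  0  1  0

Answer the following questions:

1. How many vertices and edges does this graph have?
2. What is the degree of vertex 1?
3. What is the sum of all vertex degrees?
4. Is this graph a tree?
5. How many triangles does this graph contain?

Count: 7 vertices, 7 edges.
Vertex 1 has neighbors [2], degree = 1.
Handshaking lemma: 2 * 7 = 14.
A tree on 7 vertices has 6 edges. This graph has 7 edges (1 extra). Not a tree.
Number of triangles = 0.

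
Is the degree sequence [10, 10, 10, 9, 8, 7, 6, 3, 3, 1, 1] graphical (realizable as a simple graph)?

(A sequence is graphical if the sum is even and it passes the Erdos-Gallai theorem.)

Sum of degrees = 68. Sum is even but fails Erdos-Gallai. The sequence is NOT graphical.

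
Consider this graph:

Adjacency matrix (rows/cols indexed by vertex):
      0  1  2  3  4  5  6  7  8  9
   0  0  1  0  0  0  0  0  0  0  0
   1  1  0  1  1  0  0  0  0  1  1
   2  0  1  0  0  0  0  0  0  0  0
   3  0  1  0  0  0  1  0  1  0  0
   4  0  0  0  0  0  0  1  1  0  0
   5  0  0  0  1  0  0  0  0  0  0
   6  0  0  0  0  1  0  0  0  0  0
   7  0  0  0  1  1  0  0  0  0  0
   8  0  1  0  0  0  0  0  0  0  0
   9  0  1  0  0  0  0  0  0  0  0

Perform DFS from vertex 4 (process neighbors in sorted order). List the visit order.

DFS from vertex 4 (neighbors processed in ascending order):
Visit order: 4, 6, 7, 3, 1, 0, 2, 8, 9, 5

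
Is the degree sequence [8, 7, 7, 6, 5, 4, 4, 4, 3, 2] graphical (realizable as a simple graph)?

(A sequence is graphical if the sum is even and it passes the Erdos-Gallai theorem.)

Sum of degrees = 50. Sum is even and passes Erdos-Gallai. The sequence IS graphical.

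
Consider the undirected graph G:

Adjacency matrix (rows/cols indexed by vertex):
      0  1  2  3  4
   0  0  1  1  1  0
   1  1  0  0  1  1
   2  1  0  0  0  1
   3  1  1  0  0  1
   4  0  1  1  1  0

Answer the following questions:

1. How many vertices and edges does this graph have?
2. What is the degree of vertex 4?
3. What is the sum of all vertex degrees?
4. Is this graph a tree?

Count: 5 vertices, 7 edges.
Vertex 4 has neighbors [1, 2, 3], degree = 3.
Handshaking lemma: 2 * 7 = 14.
A tree on 5 vertices has 4 edges. This graph has 7 edges (3 extra). Not a tree.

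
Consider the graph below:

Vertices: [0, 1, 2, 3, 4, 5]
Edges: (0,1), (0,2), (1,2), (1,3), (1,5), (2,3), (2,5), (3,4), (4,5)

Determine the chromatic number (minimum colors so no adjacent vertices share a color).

The graph has a maximum clique of size 3 (lower bound on chromatic number).
A valid 3-coloring: {0: 2, 1: 0, 2: 1, 3: 2, 4: 0, 5: 2}.
Chromatic number = 3.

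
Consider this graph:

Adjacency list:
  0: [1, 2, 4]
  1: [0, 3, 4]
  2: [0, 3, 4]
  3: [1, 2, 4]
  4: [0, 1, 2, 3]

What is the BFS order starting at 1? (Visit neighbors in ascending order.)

BFS from vertex 1 (neighbors processed in ascending order):
Visit order: 1, 0, 3, 4, 2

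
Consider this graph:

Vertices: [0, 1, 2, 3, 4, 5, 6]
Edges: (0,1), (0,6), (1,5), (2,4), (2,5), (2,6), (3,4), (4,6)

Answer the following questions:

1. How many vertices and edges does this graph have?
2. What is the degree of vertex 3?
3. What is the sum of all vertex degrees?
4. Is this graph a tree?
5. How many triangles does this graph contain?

Count: 7 vertices, 8 edges.
Vertex 3 has neighbors [4], degree = 1.
Handshaking lemma: 2 * 8 = 16.
A tree on 7 vertices has 6 edges. This graph has 8 edges (2 extra). Not a tree.
Number of triangles = 1.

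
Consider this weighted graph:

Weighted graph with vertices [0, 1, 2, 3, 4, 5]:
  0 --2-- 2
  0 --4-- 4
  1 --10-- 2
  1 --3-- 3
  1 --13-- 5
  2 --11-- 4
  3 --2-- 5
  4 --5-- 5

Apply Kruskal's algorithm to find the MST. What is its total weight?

Applying Kruskal's algorithm (sort edges by weight, add if no cycle):
  Add (0,2) w=2
  Add (3,5) w=2
  Add (1,3) w=3
  Add (0,4) w=4
  Add (4,5) w=5
  Skip (1,2) w=10 (creates cycle)
  Skip (2,4) w=11 (creates cycle)
  Skip (1,5) w=13 (creates cycle)
MST weight = 16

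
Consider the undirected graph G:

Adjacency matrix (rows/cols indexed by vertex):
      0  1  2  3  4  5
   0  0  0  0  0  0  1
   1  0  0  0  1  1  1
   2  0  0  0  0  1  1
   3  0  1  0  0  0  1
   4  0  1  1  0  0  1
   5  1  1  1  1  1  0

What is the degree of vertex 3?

Vertex 3 has neighbors [1, 5], so deg(3) = 2.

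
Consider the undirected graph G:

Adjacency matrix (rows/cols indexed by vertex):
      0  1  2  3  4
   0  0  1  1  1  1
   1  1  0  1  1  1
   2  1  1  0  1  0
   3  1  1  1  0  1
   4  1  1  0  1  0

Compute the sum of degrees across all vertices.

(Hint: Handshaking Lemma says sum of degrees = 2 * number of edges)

Count edges: 9 edges.
By Handshaking Lemma: sum of degrees = 2 * 9 = 18.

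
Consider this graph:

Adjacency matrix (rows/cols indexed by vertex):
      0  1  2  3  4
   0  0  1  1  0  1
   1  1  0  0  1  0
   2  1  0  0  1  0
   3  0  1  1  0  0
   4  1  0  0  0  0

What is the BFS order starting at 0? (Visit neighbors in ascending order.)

BFS from vertex 0 (neighbors processed in ascending order):
Visit order: 0, 1, 2, 4, 3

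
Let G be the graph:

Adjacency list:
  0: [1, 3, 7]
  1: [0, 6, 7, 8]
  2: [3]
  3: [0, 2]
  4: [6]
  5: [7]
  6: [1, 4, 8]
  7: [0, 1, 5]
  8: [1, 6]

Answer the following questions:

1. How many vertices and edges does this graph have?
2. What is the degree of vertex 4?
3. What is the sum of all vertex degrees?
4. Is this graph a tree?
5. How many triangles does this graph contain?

Count: 9 vertices, 10 edges.
Vertex 4 has neighbors [6], degree = 1.
Handshaking lemma: 2 * 10 = 20.
A tree on 9 vertices has 8 edges. This graph has 10 edges (2 extra). Not a tree.
Number of triangles = 2.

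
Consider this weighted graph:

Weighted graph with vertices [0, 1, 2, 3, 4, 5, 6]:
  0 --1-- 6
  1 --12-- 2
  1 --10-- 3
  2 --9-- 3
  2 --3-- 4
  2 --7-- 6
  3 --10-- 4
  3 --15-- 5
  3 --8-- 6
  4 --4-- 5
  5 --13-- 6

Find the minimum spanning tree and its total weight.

Applying Kruskal's algorithm (sort edges by weight, add if no cycle):
  Add (0,6) w=1
  Add (2,4) w=3
  Add (4,5) w=4
  Add (2,6) w=7
  Add (3,6) w=8
  Skip (2,3) w=9 (creates cycle)
  Add (1,3) w=10
  Skip (3,4) w=10 (creates cycle)
  Skip (1,2) w=12 (creates cycle)
  Skip (5,6) w=13 (creates cycle)
  Skip (3,5) w=15 (creates cycle)
MST weight = 33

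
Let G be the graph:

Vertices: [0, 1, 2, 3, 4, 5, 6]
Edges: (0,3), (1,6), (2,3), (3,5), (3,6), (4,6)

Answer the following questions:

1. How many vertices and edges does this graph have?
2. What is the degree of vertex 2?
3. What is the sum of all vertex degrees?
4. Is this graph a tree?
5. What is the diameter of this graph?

Count: 7 vertices, 6 edges.
Vertex 2 has neighbors [3], degree = 1.
Handshaking lemma: 2 * 6 = 12.
A graph is a tree iff it is connected and has exactly n-1 edges. This graph is connected (all 7 vertices in one component) and has 7-1 = 6 edges. It is a tree.
Diameter (longest shortest path) = 3.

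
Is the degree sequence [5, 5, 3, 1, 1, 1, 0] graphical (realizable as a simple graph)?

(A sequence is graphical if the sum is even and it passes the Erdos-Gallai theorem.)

Sum of degrees = 16. Sum is even but fails Erdos-Gallai. The sequence is NOT graphical.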